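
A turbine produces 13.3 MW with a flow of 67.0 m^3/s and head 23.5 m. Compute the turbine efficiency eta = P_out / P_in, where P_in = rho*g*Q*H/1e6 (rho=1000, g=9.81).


P_in = 1000 * 9.81 * 67.0 * 23.5 / 1e6 = 15.4458 MW
eta = 13.3 / 15.4458 = 0.8611


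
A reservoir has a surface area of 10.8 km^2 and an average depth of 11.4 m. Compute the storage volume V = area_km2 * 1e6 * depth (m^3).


V = 10.8 * 1e6 * 11.4 = 1.2312e+08 m^3


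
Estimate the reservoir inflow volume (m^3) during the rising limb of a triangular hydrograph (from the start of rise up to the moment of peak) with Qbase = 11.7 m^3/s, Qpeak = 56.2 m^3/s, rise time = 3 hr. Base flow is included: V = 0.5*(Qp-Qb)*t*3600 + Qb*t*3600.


V = 0.5*(56.2 - 11.7)*3*3600 + 11.7*3*3600 = 366660.0000 m^3


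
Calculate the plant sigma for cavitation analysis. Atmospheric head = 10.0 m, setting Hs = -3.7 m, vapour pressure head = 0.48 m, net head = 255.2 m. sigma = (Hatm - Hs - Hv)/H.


sigma = (10.0 - (-3.7) - 0.48) / 255.2 = 0.0518


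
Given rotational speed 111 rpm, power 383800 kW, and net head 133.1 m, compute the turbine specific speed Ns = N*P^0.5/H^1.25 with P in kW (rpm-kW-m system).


Ns = 111 * 383800^0.5 / 133.1^1.25 = 152.1083


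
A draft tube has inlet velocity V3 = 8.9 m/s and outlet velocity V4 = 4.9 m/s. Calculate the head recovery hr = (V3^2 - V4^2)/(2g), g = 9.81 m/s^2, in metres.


hr = (8.9^2 - 4.9^2) / (2*9.81) = 2.8135 m


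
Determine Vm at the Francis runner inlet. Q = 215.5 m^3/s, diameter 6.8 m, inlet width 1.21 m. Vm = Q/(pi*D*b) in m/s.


Vm = 215.5 / (pi * 6.8 * 1.21) = 8.3369 m/s


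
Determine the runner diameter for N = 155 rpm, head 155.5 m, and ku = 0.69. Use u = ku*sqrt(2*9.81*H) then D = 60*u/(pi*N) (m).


u = 0.69 * sqrt(2*9.81*155.5) = 38.1122 m/s
D = 60 * 38.1122 / (pi * 155) = 4.6961 m


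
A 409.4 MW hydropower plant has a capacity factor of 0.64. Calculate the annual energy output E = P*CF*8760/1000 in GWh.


E = 409.4 * 0.64 * 8760 / 1000 = 2295.2602 GWh


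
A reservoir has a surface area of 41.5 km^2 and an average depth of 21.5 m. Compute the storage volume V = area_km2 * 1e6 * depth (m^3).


V = 41.5 * 1e6 * 21.5 = 8.9225e+08 m^3


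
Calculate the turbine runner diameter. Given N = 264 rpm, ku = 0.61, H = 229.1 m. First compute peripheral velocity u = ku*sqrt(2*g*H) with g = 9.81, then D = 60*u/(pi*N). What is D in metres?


u = 0.61 * sqrt(2*9.81*229.1) = 40.8970 m/s
D = 60 * 40.8970 / (pi * 264) = 2.9586 m


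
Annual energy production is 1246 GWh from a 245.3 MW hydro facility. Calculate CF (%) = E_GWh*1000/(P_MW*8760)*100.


CF = 1246 * 1000 / (245.3 * 8760) * 100 = 57.9851 %


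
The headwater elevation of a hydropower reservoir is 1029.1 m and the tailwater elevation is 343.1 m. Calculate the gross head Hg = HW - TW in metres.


Hg = 1029.1 - 343.1 = 686.0000 m


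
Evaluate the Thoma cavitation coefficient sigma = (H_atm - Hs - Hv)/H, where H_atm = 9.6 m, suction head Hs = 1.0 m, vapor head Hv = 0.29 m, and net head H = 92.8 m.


sigma = (9.6 - 1.0 - 0.29) / 92.8 = 0.0895


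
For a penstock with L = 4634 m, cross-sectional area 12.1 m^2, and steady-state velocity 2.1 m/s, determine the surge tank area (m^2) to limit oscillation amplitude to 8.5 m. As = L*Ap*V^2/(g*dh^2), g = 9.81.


As = 4634 * 12.1 * 2.1^2 / (9.81 * 8.5^2) = 348.8776 m^2


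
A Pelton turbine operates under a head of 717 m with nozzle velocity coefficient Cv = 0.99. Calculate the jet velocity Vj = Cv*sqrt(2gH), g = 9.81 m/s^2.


Vj = 0.99 * sqrt(2*9.81*717) = 117.4206 m/s


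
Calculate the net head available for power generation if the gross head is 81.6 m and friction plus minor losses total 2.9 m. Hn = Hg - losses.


Hn = 81.6 - 2.9 = 78.7000 m


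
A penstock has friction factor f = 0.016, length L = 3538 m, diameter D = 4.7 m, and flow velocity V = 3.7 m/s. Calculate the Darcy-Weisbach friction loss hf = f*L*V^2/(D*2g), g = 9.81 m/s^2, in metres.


hf = 0.016 * 3538 * 3.7^2 / (4.7 * 2 * 9.81) = 8.4040 m


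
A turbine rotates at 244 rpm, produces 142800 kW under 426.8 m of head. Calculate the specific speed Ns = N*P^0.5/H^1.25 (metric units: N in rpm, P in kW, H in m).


Ns = 244 * 142800^0.5 / 426.8^1.25 = 47.5306


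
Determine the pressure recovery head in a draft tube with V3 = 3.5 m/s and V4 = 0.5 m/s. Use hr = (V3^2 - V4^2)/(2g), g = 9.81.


hr = (3.5^2 - 0.5^2) / (2*9.81) = 0.6116 m


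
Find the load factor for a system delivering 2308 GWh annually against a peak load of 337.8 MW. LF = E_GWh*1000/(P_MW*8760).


LF = 2308 * 1000 / (337.8 * 8760) = 0.7800


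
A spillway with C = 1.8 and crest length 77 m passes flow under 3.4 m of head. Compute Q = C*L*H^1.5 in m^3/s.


Q = 1.8 * 77 * 3.4^1.5 = 868.9236 m^3/s


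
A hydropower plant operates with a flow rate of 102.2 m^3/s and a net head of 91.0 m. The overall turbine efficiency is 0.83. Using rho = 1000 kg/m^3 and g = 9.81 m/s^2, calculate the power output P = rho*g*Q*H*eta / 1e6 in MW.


P = 1000 * 9.81 * 102.2 * 91.0 * 0.83 / 1e6 = 75.7250 MW


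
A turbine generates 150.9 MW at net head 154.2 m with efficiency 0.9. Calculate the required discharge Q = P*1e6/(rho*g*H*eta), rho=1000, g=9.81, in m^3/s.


Q = 150.9 * 1e6 / (1000 * 9.81 * 154.2 * 0.9) = 110.8392 m^3/s


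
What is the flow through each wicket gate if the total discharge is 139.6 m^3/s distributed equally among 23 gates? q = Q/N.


q = 139.6 / 23 = 6.0696 m^3/s


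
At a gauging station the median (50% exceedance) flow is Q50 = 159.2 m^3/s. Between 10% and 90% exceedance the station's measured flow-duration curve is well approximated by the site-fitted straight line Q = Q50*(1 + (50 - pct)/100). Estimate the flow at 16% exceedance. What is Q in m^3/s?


Q = 159.2 * (1 + (50 - 16)/100) = 213.3280 m^3/s


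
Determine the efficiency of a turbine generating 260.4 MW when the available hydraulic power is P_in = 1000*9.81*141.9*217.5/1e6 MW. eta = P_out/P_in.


P_in = 1000 * 9.81 * 141.9 * 217.5 / 1e6 = 302.7685 MW
eta = 260.4 / 302.7685 = 0.8601


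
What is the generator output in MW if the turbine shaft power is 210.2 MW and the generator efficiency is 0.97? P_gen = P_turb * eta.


P_gen = 210.2 * 0.97 = 203.8940 MW


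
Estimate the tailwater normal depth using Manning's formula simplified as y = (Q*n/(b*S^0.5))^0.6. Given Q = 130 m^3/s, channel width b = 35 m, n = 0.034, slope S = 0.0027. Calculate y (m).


y = (130 * 0.034 / (35 * 0.0027^0.5))^0.6 = 1.7037 m


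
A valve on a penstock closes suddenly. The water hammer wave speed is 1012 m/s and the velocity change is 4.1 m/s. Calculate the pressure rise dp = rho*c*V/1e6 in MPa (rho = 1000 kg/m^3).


dp = 1000 * 1012 * 4.1 / 1e6 = 4.1492 MPa


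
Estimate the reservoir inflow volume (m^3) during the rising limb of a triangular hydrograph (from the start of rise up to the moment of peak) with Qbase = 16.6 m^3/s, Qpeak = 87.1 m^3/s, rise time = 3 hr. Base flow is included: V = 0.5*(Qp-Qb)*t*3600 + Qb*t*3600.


V = 0.5*(87.1 - 16.6)*3*3600 + 16.6*3*3600 = 559980.0000 m^3


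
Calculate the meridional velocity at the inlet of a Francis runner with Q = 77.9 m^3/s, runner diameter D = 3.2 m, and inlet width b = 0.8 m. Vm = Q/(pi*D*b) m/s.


Vm = 77.9 / (pi * 3.2 * 0.8) = 9.6861 m/s


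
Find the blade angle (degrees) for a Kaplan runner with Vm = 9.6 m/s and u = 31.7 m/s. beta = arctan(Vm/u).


beta = arctan(9.6 / 31.7) = 16.8484 degrees


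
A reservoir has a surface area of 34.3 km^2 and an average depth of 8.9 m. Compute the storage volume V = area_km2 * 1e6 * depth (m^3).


V = 34.3 * 1e6 * 8.9 = 3.0527e+08 m^3


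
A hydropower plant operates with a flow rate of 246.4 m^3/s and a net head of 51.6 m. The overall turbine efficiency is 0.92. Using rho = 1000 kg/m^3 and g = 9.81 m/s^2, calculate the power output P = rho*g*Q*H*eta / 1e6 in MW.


P = 1000 * 9.81 * 246.4 * 51.6 * 0.92 / 1e6 = 114.7486 MW


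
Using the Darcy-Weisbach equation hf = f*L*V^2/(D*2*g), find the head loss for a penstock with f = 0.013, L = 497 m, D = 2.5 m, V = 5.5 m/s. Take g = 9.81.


hf = 0.013 * 497 * 5.5^2 / (2.5 * 2 * 9.81) = 3.9846 m


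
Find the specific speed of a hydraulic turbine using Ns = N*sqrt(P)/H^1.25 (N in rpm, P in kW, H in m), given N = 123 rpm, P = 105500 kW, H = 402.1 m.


Ns = 123 * 105500^0.5 / 402.1^1.25 = 22.1878


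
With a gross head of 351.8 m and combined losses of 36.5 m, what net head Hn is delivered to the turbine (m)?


Hn = 351.8 - 36.5 = 315.3000 m


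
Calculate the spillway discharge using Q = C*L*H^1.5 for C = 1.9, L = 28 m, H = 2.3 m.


Q = 1.9 * 28 * 2.3^1.5 = 185.5681 m^3/s


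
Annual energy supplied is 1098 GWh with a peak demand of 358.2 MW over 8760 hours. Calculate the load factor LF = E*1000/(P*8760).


LF = 1098 * 1000 / (358.2 * 8760) = 0.3499


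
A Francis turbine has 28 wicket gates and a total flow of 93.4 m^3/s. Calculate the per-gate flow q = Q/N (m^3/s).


q = 93.4 / 28 = 3.3357 m^3/s


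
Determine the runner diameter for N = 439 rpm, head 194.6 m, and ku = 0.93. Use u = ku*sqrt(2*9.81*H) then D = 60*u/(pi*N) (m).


u = 0.93 * sqrt(2*9.81*194.6) = 57.4651 m/s
D = 60 * 57.4651 / (pi * 439) = 2.5000 m


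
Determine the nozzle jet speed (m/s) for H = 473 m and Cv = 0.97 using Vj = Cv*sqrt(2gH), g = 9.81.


Vj = 0.97 * sqrt(2*9.81*473) = 93.4441 m/s


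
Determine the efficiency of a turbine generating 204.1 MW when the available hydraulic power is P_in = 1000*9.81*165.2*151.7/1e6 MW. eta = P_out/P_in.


P_in = 1000 * 9.81 * 165.2 * 151.7 / 1e6 = 245.8468 MW
eta = 204.1 / 245.8468 = 0.8302


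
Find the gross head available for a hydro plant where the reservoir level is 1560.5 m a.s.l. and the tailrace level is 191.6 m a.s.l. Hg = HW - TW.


Hg = 1560.5 - 191.6 = 1368.9000 m


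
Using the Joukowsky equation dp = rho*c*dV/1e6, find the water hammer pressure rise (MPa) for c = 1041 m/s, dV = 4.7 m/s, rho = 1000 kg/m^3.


dp = 1000 * 1041 * 4.7 / 1e6 = 4.8927 MPa


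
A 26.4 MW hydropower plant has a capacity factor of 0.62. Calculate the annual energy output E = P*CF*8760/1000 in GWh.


E = 26.4 * 0.62 * 8760 / 1000 = 143.3837 GWh


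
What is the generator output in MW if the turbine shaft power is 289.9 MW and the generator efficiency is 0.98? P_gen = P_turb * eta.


P_gen = 289.9 * 0.98 = 284.1020 MW


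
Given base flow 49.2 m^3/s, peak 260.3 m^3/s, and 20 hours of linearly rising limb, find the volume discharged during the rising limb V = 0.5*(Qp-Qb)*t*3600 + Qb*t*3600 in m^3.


V = 0.5*(260.3 - 49.2)*20*3600 + 49.2*20*3600 = 1.1142e+07 m^3


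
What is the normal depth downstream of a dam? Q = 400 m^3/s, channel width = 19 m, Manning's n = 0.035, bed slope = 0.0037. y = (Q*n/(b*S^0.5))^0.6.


y = (400 * 0.035 / (19 * 0.0037^0.5))^0.6 = 4.4665 m


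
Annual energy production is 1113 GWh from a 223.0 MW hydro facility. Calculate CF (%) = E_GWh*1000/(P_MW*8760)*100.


CF = 1113 * 1000 / (223.0 * 8760) * 100 = 56.9752 %


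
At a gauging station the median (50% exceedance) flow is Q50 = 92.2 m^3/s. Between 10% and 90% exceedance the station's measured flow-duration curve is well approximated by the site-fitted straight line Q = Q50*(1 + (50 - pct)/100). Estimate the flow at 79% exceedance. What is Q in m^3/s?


Q = 92.2 * (1 + (50 - 79)/100) = 65.4620 m^3/s


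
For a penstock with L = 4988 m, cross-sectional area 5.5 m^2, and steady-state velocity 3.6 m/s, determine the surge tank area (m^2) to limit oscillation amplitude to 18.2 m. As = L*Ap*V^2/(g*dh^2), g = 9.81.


As = 4988 * 5.5 * 3.6^2 / (9.81 * 18.2^2) = 109.4164 m^2


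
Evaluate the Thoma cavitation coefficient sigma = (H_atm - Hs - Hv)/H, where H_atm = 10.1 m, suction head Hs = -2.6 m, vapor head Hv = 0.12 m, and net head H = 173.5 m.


sigma = (10.1 - (-2.6) - 0.12) / 173.5 = 0.0725


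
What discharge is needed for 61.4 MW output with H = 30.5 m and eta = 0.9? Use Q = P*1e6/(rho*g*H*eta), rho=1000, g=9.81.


Q = 61.4 * 1e6 / (1000 * 9.81 * 30.5 * 0.9) = 228.0116 m^3/s


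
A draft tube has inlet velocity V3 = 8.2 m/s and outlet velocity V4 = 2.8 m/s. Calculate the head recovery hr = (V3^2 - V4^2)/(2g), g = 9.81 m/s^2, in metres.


hr = (8.2^2 - 2.8^2) / (2*9.81) = 3.0275 m


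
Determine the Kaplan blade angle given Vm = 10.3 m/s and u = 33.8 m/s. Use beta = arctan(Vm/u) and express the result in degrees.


beta = arctan(10.3 / 33.8) = 16.9477 degrees


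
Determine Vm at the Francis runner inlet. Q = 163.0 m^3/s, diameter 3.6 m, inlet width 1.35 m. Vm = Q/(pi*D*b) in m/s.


Vm = 163.0 / (pi * 3.6 * 1.35) = 10.6758 m/s


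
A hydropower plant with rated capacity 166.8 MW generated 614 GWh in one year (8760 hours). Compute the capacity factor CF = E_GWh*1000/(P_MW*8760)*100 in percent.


CF = 614 * 1000 / (166.8 * 8760) * 100 = 42.0212 %


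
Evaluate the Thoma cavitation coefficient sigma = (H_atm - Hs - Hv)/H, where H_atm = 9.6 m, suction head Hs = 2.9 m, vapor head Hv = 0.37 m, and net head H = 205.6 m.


sigma = (9.6 - 2.9 - 0.37) / 205.6 = 0.0308


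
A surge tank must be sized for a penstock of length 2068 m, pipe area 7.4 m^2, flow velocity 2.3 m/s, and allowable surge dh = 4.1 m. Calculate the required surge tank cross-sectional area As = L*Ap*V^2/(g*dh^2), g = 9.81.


As = 2068 * 7.4 * 2.3^2 / (9.81 * 4.1^2) = 490.9092 m^2


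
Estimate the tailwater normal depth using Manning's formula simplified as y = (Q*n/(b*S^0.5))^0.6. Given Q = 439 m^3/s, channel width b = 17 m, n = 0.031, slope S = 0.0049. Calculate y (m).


y = (439 * 0.031 / (17 * 0.0049^0.5))^0.6 = 4.3149 m


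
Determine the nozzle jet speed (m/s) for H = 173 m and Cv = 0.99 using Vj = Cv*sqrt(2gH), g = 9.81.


Vj = 0.99 * sqrt(2*9.81*173) = 57.6777 m/s


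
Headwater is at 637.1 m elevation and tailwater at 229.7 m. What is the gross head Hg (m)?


Hg = 637.1 - 229.7 = 407.4000 m


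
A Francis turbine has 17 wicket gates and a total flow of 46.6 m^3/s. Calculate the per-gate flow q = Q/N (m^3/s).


q = 46.6 / 17 = 2.7412 m^3/s


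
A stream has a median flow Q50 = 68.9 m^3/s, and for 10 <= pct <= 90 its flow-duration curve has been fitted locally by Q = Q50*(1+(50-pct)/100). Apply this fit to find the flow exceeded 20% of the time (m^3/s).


Q = 68.9 * (1 + (50 - 20)/100) = 89.5700 m^3/s


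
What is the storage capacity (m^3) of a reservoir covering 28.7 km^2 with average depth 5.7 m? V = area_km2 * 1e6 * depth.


V = 28.7 * 1e6 * 5.7 = 1.6359e+08 m^3


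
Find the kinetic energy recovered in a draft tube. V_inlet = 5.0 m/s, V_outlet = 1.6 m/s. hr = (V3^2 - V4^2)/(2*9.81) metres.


hr = (5.0^2 - 1.6^2) / (2*9.81) = 1.1437 m


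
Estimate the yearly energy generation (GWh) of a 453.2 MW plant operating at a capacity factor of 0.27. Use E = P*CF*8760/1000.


E = 453.2 * 0.27 * 8760 / 1000 = 1071.9086 GWh


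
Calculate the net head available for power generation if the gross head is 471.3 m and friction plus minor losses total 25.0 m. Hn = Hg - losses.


Hn = 471.3 - 25.0 = 446.3000 m


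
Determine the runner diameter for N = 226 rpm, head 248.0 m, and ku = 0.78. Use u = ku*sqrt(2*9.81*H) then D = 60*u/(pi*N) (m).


u = 0.78 * sqrt(2*9.81*248.0) = 54.4089 m/s
D = 60 * 54.4089 / (pi * 226) = 4.5979 m


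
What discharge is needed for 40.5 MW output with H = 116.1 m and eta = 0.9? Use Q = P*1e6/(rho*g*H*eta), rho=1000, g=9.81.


Q = 40.5 * 1e6 / (1000 * 9.81 * 116.1 * 0.9) = 39.5104 m^3/s


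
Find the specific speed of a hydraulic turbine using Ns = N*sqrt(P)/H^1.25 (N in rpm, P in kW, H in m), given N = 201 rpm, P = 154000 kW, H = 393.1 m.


Ns = 201 * 154000^0.5 / 393.1^1.25 = 45.0638


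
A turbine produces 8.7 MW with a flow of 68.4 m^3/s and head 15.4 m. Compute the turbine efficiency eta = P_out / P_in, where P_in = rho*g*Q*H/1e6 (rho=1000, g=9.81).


P_in = 1000 * 9.81 * 68.4 * 15.4 / 1e6 = 10.3335 MW
eta = 8.7 / 10.3335 = 0.8419


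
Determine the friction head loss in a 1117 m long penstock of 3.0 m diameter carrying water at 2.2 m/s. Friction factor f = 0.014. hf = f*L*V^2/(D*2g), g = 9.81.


hf = 0.014 * 1117 * 2.2^2 / (3.0 * 2 * 9.81) = 1.2859 m


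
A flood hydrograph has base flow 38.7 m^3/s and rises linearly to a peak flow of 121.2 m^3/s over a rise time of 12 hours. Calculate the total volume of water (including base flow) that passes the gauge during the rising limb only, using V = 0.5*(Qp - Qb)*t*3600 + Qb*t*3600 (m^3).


V = 0.5*(121.2 - 38.7)*12*3600 + 38.7*12*3600 = 3.4538e+06 m^3


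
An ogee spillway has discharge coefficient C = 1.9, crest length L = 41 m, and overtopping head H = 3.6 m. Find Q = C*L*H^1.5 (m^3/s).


Q = 1.9 * 41 * 3.6^1.5 = 532.0975 m^3/s


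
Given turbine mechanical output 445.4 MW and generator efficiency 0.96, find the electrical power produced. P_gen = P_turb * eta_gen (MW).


P_gen = 445.4 * 0.96 = 427.5840 MW


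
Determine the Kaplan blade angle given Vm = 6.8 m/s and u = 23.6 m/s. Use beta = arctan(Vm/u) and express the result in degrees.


beta = arctan(6.8 / 23.6) = 16.0736 degrees


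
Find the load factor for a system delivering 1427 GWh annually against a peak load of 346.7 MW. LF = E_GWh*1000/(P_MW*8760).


LF = 1427 * 1000 / (346.7 * 8760) = 0.4699


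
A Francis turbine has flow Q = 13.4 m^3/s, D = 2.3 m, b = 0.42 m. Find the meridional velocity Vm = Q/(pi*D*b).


Vm = 13.4 / (pi * 2.3 * 0.42) = 4.4155 m/s


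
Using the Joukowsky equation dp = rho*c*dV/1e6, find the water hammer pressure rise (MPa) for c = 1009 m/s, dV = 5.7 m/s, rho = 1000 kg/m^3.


dp = 1000 * 1009 * 5.7 / 1e6 = 5.7513 MPa


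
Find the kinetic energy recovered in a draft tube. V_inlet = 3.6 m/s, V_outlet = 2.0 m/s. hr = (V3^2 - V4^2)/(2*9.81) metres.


hr = (3.6^2 - 2.0^2) / (2*9.81) = 0.4567 m


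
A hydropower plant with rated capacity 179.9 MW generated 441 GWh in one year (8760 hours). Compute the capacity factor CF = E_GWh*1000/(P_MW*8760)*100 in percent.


CF = 441 * 1000 / (179.9 * 8760) * 100 = 27.9836 %


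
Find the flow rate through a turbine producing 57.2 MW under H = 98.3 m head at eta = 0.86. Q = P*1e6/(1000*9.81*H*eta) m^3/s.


Q = 57.2 * 1e6 / (1000 * 9.81 * 98.3 * 0.86) = 68.9724 m^3/s


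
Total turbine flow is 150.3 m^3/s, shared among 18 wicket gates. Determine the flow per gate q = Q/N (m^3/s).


q = 150.3 / 18 = 8.3500 m^3/s


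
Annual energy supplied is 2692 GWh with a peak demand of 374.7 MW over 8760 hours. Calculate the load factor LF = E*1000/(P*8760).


LF = 2692 * 1000 / (374.7 * 8760) = 0.8201


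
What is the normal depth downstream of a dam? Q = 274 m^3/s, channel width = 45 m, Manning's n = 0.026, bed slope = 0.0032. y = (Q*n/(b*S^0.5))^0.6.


y = (274 * 0.026 / (45 * 0.0032^0.5))^0.6 = 1.8542 m


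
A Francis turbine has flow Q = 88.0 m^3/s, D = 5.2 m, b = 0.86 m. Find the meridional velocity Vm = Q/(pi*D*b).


Vm = 88.0 / (pi * 5.2 * 0.86) = 6.2637 m/s


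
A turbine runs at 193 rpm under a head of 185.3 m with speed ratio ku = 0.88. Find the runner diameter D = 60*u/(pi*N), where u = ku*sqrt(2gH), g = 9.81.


u = 0.88 * sqrt(2*9.81*185.3) = 53.0603 m/s
D = 60 * 53.0603 / (pi * 193) = 5.2507 m


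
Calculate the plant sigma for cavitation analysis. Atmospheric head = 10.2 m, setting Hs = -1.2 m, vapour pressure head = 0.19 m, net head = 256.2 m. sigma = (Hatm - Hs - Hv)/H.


sigma = (10.2 - (-1.2) - 0.19) / 256.2 = 0.0438


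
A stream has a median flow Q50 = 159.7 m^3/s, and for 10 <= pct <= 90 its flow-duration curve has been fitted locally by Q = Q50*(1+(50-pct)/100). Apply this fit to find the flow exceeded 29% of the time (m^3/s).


Q = 159.7 * (1 + (50 - 29)/100) = 193.2370 m^3/s


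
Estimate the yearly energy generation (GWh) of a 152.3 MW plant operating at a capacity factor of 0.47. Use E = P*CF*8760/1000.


E = 152.3 * 0.47 * 8760 / 1000 = 627.0496 GWh


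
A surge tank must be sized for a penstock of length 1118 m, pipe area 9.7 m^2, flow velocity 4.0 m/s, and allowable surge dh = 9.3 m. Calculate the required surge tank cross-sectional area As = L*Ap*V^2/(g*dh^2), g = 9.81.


As = 1118 * 9.7 * 4.0^2 / (9.81 * 9.3^2) = 204.5025 m^2


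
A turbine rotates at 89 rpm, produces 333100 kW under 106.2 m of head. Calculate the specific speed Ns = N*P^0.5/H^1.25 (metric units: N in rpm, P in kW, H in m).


Ns = 89 * 333100^0.5 / 106.2^1.25 = 150.6682


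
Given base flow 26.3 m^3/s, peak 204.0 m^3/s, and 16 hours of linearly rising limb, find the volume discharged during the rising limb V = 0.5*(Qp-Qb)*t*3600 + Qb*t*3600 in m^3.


V = 0.5*(204.0 - 26.3)*16*3600 + 26.3*16*3600 = 6.6326e+06 m^3


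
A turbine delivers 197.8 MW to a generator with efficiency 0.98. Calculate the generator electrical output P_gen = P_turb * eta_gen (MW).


P_gen = 197.8 * 0.98 = 193.8440 MW


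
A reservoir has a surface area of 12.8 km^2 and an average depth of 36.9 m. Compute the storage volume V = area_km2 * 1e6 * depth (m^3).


V = 12.8 * 1e6 * 36.9 = 4.7232e+08 m^3


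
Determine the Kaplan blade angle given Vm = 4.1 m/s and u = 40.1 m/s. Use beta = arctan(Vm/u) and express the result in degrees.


beta = arctan(4.1 / 40.1) = 5.8379 degrees


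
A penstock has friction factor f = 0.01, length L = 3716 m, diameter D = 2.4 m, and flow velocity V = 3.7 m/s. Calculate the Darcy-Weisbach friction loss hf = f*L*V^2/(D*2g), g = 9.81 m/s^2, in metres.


hf = 0.01 * 3716 * 3.7^2 / (2.4 * 2 * 9.81) = 10.8036 m


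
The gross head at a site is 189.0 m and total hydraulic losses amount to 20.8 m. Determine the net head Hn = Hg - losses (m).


Hn = 189.0 - 20.8 = 168.2000 m


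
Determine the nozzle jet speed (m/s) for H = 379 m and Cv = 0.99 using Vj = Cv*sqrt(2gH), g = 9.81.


Vj = 0.99 * sqrt(2*9.81*379) = 85.3698 m/s


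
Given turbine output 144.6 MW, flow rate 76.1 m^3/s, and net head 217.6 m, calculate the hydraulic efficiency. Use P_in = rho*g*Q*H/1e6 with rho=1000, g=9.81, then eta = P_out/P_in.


P_in = 1000 * 9.81 * 76.1 * 217.6 / 1e6 = 162.4473 MW
eta = 144.6 / 162.4473 = 0.8901


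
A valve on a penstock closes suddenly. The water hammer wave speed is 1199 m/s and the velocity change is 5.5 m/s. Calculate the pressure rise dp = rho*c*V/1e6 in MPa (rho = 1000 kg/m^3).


dp = 1000 * 1199 * 5.5 / 1e6 = 6.5945 MPa


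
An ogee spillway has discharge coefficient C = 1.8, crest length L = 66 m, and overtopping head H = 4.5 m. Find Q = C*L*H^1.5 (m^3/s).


Q = 1.8 * 66 * 4.5^1.5 = 1134.0579 m^3/s


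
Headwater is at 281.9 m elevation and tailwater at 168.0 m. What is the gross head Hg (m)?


Hg = 281.9 - 168.0 = 113.9000 m


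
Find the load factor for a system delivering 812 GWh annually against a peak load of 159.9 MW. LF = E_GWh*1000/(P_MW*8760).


LF = 812 * 1000 / (159.9 * 8760) = 0.5797


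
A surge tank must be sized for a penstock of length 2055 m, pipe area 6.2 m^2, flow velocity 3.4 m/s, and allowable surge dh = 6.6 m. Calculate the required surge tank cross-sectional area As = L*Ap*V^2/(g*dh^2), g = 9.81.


As = 2055 * 6.2 * 3.4^2 / (9.81 * 6.6^2) = 344.6708 m^2


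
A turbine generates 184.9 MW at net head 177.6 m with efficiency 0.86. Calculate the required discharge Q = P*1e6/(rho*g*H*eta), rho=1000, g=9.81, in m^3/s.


Q = 184.9 * 1e6 / (1000 * 9.81 * 177.6 * 0.86) = 123.4032 m^3/s


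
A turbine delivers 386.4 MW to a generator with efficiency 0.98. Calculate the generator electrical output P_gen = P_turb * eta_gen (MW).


P_gen = 386.4 * 0.98 = 378.6720 MW


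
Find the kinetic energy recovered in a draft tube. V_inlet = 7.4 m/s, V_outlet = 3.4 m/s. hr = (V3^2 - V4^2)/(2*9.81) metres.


hr = (7.4^2 - 3.4^2) / (2*9.81) = 2.2018 m


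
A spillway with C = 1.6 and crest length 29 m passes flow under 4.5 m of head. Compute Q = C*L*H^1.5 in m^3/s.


Q = 1.6 * 29 * 4.5^1.5 = 442.9317 m^3/s


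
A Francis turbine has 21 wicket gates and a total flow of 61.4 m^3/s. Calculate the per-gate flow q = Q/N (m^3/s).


q = 61.4 / 21 = 2.9238 m^3/s


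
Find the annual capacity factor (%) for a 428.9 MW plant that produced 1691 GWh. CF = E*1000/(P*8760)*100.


CF = 1691 * 1000 / (428.9 * 8760) * 100 = 45.0074 %


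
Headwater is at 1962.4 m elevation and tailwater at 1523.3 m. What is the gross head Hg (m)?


Hg = 1962.4 - 1523.3 = 439.1000 m


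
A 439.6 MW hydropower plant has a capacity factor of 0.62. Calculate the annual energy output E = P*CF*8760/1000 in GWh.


E = 439.6 * 0.62 * 8760 / 1000 = 2387.5555 GWh


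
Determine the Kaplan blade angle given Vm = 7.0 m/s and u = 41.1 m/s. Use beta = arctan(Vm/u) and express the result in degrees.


beta = arctan(7.0 / 41.1) = 9.6657 degrees


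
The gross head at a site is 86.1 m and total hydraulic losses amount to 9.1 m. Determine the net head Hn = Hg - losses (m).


Hn = 86.1 - 9.1 = 77.0000 m


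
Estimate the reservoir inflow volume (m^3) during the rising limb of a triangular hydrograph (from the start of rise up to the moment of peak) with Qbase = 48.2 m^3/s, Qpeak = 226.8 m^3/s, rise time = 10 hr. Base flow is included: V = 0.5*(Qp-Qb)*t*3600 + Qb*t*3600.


V = 0.5*(226.8 - 48.2)*10*3600 + 48.2*10*3600 = 4.9500e+06 m^3


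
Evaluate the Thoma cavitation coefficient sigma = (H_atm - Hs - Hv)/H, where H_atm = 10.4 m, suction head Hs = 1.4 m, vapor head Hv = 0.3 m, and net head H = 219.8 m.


sigma = (10.4 - 1.4 - 0.3) / 219.8 = 0.0396


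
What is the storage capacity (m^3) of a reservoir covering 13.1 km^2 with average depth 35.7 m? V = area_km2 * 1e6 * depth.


V = 13.1 * 1e6 * 35.7 = 4.6767e+08 m^3


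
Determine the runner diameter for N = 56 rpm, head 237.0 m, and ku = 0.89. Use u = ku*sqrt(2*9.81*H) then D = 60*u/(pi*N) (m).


u = 0.89 * sqrt(2*9.81*237.0) = 60.6895 m/s
D = 60 * 60.6895 / (pi * 56) = 20.6979 m


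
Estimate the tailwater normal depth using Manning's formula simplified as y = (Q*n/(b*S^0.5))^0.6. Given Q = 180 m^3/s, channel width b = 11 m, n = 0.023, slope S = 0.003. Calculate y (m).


y = (180 * 0.023 / (11 * 0.003^0.5))^0.6 = 3.1785 m


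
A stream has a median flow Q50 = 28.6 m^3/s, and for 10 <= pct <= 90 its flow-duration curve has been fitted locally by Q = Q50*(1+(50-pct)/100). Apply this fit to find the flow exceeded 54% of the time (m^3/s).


Q = 28.6 * (1 + (50 - 54)/100) = 27.4560 m^3/s


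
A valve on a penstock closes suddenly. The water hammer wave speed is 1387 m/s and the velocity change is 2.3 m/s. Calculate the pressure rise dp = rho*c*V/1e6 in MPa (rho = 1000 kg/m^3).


dp = 1000 * 1387 * 2.3 / 1e6 = 3.1901 MPa


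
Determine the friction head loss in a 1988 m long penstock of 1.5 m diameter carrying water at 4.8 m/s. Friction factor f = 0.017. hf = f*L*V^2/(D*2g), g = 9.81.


hf = 0.017 * 1988 * 4.8^2 / (1.5 * 2 * 9.81) = 26.4580 m


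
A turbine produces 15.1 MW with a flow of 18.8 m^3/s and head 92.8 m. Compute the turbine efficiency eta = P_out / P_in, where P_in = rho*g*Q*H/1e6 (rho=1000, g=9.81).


P_in = 1000 * 9.81 * 18.8 * 92.8 / 1e6 = 17.1149 MW
eta = 15.1 / 17.1149 = 0.8823


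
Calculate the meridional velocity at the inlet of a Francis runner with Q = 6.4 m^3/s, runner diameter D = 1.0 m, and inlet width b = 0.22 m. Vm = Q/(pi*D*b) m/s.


Vm = 6.4 / (pi * 1.0 * 0.22) = 9.2599 m/s


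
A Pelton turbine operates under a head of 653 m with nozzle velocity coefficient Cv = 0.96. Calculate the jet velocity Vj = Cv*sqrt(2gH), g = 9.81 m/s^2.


Vj = 0.96 * sqrt(2*9.81*653) = 108.6619 m/s


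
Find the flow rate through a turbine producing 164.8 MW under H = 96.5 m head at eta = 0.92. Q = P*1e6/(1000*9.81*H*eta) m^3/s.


Q = 164.8 * 1e6 / (1000 * 9.81 * 96.5 * 0.92) = 189.2226 m^3/s


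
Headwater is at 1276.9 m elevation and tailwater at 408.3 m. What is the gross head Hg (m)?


Hg = 1276.9 - 408.3 = 868.6000 m


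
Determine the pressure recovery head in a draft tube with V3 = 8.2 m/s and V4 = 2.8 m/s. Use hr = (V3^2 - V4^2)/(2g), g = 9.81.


hr = (8.2^2 - 2.8^2) / (2*9.81) = 3.0275 m


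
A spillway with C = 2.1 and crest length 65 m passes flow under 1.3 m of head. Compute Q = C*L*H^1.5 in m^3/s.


Q = 2.1 * 65 * 1.3^1.5 = 202.3241 m^3/s


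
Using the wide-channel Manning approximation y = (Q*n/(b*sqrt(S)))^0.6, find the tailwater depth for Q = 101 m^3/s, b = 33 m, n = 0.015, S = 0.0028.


y = (101 * 0.015 / (33 * 0.0028^0.5))^0.6 = 0.9183 m


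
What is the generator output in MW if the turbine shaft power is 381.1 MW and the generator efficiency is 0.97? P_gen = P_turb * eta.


P_gen = 381.1 * 0.97 = 369.6670 MW


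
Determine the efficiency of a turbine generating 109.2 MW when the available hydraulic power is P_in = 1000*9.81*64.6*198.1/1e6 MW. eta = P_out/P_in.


P_in = 1000 * 9.81 * 64.6 * 198.1 / 1e6 = 125.5411 MW
eta = 109.2 / 125.5411 = 0.8698


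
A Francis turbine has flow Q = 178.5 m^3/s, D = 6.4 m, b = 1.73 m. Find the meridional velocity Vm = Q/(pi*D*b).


Vm = 178.5 / (pi * 6.4 * 1.73) = 5.1317 m/s


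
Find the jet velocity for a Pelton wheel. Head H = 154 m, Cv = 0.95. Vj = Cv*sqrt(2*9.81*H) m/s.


Vj = 0.95 * sqrt(2*9.81*154) = 52.2196 m/s


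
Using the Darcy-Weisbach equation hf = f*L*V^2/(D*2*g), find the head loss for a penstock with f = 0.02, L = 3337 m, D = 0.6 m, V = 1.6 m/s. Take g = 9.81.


hf = 0.02 * 3337 * 1.6^2 / (0.6 * 2 * 9.81) = 14.5136 m


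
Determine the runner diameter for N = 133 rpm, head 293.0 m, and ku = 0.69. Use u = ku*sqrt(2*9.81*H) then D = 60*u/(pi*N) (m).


u = 0.69 * sqrt(2*9.81*293.0) = 52.3157 m/s
D = 60 * 52.3157 / (pi * 133) = 7.5125 m


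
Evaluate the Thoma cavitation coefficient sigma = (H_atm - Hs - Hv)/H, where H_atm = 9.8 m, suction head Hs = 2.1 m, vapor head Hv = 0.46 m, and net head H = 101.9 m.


sigma = (9.8 - 2.1 - 0.46) / 101.9 = 0.0711


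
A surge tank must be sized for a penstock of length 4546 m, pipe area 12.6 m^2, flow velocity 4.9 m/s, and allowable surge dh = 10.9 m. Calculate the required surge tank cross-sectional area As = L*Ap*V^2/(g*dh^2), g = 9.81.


As = 4546 * 12.6 * 4.9^2 / (9.81 * 10.9^2) = 1179.9677 m^2


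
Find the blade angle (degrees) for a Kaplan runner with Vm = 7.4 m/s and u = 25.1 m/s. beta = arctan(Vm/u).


beta = arctan(7.4 / 25.1) = 16.4266 degrees


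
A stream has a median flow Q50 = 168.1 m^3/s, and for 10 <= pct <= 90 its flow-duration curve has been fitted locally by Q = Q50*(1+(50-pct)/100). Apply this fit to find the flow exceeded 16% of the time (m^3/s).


Q = 168.1 * (1 + (50 - 16)/100) = 225.2540 m^3/s


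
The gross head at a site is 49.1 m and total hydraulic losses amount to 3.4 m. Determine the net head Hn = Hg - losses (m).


Hn = 49.1 - 3.4 = 45.7000 m


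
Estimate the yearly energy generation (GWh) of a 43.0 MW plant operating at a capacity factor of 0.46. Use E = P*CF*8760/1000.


E = 43.0 * 0.46 * 8760 / 1000 = 173.2728 GWh


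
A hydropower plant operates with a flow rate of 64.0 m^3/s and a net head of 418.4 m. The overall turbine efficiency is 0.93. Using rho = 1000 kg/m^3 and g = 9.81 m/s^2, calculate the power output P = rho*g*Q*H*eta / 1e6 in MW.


P = 1000 * 9.81 * 64.0 * 418.4 * 0.93 / 1e6 = 244.3001 MW


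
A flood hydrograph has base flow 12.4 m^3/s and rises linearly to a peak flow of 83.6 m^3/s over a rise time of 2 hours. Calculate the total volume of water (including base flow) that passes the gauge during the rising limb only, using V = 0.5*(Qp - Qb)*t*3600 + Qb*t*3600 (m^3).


V = 0.5*(83.6 - 12.4)*2*3600 + 12.4*2*3600 = 345600.0000 m^3


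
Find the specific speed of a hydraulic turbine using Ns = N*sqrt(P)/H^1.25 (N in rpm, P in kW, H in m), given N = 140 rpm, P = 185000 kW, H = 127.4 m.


Ns = 140 * 185000^0.5 / 127.4^1.25 = 140.6864


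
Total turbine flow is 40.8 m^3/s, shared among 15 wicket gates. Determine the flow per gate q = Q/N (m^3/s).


q = 40.8 / 15 = 2.7200 m^3/s


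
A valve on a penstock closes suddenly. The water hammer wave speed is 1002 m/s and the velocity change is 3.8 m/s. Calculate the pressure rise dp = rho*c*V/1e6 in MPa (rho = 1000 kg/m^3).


dp = 1000 * 1002 * 3.8 / 1e6 = 3.8076 MPa


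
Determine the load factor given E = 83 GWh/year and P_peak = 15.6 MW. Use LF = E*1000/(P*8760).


LF = 83 * 1000 / (15.6 * 8760) = 0.6074


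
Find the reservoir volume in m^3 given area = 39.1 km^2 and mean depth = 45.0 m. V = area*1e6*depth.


V = 39.1 * 1e6 * 45.0 = 1.7595e+09 m^3


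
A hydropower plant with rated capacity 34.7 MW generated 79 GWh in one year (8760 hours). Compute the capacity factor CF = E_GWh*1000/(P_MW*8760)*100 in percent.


CF = 79 * 1000 / (34.7 * 8760) * 100 = 25.9892 %


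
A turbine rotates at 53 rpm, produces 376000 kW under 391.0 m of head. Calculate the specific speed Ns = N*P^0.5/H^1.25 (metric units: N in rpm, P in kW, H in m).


Ns = 53 * 376000^0.5 / 391.0^1.25 = 18.6917


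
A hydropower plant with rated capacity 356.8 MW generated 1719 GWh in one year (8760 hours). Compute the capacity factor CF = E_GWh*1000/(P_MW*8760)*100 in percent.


CF = 1719 * 1000 / (356.8 * 8760) * 100 = 54.9980 %


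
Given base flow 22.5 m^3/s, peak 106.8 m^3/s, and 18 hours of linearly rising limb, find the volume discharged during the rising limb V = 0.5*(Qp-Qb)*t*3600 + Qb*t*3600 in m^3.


V = 0.5*(106.8 - 22.5)*18*3600 + 22.5*18*3600 = 4.1893e+06 m^3


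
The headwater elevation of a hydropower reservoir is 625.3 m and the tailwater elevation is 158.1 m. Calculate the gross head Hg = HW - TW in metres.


Hg = 625.3 - 158.1 = 467.2000 m


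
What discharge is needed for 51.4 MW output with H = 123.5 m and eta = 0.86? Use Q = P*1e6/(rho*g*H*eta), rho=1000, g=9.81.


Q = 51.4 * 1e6 / (1000 * 9.81 * 123.5 * 0.86) = 49.3320 m^3/s


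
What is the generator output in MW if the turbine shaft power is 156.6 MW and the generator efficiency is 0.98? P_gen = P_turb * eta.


P_gen = 156.6 * 0.98 = 153.4680 MW


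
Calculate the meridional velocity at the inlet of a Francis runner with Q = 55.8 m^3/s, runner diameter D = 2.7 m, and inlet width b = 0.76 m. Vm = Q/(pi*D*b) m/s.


Vm = 55.8 / (pi * 2.7 * 0.76) = 8.6558 m/s


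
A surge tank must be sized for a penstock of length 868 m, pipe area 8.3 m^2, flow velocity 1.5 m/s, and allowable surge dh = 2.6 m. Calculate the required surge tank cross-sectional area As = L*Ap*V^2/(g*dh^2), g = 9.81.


As = 868 * 8.3 * 1.5^2 / (9.81 * 2.6^2) = 244.4357 m^2


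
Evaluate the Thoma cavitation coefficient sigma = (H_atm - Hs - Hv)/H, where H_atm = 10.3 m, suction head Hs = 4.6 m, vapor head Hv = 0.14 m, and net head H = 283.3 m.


sigma = (10.3 - 4.6 - 0.14) / 283.3 = 0.0196


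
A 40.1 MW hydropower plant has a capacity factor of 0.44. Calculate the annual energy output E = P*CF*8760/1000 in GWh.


E = 40.1 * 0.44 * 8760 / 1000 = 154.5614 GWh


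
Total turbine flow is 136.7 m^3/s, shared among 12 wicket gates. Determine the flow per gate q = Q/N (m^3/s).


q = 136.7 / 12 = 11.3917 m^3/s


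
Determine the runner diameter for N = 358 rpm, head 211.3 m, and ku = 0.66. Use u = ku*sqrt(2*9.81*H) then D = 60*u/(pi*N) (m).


u = 0.66 * sqrt(2*9.81*211.3) = 42.4955 m/s
D = 60 * 42.4955 / (pi * 358) = 2.2671 m


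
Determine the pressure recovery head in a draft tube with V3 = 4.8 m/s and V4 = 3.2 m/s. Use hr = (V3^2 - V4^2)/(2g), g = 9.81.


hr = (4.8^2 - 3.2^2) / (2*9.81) = 0.6524 m


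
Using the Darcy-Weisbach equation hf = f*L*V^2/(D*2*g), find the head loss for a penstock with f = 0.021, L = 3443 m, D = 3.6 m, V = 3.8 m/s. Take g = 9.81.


hf = 0.021 * 3443 * 3.8^2 / (3.6 * 2 * 9.81) = 14.7816 m


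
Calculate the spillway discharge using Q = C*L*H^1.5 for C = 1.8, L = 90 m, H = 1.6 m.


Q = 1.8 * 90 * 1.6^1.5 = 327.8649 m^3/s


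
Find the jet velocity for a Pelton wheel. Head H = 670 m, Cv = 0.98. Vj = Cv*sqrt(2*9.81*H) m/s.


Vj = 0.98 * sqrt(2*9.81*670) = 112.3603 m/s


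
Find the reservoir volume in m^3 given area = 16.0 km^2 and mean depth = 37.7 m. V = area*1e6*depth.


V = 16.0 * 1e6 * 37.7 = 6.0320e+08 m^3


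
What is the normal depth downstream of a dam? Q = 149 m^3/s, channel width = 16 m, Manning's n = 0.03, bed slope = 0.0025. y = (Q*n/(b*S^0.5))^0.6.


y = (149 * 0.03 / (16 * 0.0025^0.5))^0.6 = 2.8076 m


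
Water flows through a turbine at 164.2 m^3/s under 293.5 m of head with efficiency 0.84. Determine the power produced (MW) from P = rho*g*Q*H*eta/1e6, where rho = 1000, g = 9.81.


P = 1000 * 9.81 * 164.2 * 293.5 * 0.84 / 1e6 = 397.1271 MW


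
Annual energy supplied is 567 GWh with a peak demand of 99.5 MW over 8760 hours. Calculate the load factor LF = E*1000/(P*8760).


LF = 567 * 1000 / (99.5 * 8760) = 0.6505


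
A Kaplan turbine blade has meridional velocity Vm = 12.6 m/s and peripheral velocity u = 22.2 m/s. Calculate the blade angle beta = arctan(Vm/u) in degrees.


beta = arctan(12.6 / 22.2) = 29.5778 degrees


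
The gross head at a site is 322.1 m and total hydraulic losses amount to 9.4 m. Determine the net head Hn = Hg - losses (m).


Hn = 322.1 - 9.4 = 312.7000 m


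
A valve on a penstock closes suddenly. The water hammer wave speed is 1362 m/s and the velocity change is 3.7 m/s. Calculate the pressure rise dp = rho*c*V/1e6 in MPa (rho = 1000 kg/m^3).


dp = 1000 * 1362 * 3.7 / 1e6 = 5.0394 MPa


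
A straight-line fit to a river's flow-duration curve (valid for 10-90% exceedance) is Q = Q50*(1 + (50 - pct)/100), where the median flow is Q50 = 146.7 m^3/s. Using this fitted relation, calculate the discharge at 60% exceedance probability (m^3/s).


Q = 146.7 * (1 + (50 - 60)/100) = 132.0300 m^3/s


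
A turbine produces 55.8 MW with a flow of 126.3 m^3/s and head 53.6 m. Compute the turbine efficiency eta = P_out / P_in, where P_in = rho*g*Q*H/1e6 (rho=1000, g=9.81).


P_in = 1000 * 9.81 * 126.3 * 53.6 / 1e6 = 66.4106 MW
eta = 55.8 / 66.4106 = 0.8402


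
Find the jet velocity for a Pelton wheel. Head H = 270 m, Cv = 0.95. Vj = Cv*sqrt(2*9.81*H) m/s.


Vj = 0.95 * sqrt(2*9.81*270) = 69.1441 m/s


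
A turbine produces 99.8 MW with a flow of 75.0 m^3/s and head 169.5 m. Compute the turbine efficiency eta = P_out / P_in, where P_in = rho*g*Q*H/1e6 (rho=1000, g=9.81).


P_in = 1000 * 9.81 * 75.0 * 169.5 / 1e6 = 124.7096 MW
eta = 99.8 / 124.7096 = 0.8003


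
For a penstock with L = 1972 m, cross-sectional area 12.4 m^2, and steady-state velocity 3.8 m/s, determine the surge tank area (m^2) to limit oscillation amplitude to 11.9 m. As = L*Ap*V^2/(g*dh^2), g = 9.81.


As = 1972 * 12.4 * 3.8^2 / (9.81 * 11.9^2) = 254.1750 m^2


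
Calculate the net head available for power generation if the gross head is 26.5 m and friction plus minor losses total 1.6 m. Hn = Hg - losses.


Hn = 26.5 - 1.6 = 24.9000 m


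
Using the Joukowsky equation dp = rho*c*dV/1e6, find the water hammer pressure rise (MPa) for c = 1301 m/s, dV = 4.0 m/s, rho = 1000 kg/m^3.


dp = 1000 * 1301 * 4.0 / 1e6 = 5.2040 MPa


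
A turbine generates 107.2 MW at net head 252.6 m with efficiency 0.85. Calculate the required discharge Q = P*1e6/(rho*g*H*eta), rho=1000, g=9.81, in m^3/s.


Q = 107.2 * 1e6 / (1000 * 9.81 * 252.6 * 0.85) = 50.8948 m^3/s


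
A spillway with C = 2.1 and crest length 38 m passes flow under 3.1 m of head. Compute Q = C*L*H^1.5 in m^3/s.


Q = 2.1 * 38 * 3.1^1.5 = 435.5574 m^3/s
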